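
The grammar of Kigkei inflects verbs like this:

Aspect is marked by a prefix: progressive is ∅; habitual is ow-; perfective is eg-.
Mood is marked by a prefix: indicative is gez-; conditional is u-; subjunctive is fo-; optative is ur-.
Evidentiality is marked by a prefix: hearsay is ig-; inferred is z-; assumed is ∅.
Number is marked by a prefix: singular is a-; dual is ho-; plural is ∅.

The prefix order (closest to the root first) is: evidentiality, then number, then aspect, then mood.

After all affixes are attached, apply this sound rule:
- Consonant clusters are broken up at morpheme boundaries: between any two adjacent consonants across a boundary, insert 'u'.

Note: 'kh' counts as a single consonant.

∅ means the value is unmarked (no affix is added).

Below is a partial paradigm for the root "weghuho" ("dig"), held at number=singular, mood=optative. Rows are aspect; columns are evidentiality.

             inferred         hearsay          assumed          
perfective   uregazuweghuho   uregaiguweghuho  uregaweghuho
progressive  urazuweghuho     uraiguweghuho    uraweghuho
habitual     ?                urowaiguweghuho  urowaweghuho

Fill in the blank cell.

urowazuweghuho

Attach evidentiality inferred z- → zweghuho.
Attach number singular a- → azweghuho.
Attach aspect habitual ow- → owazweghuho.
Attach mood optative ur- → urowazweghuho.
Apply epenthesis: urowazweghuho → urowazuweghuho.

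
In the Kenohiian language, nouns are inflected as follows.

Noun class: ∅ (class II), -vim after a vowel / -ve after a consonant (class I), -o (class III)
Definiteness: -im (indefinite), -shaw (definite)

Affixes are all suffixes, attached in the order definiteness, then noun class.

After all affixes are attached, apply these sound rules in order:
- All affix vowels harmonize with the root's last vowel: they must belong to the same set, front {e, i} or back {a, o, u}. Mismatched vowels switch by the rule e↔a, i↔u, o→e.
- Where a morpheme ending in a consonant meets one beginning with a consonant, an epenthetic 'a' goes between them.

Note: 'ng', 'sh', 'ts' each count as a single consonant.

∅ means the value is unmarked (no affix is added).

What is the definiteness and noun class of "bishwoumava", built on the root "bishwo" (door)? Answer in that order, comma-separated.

Segment: bishwo-im-ve.
definiteness: -im → indefinite.
noun class: -vim/ve → class I.

indefinite, class I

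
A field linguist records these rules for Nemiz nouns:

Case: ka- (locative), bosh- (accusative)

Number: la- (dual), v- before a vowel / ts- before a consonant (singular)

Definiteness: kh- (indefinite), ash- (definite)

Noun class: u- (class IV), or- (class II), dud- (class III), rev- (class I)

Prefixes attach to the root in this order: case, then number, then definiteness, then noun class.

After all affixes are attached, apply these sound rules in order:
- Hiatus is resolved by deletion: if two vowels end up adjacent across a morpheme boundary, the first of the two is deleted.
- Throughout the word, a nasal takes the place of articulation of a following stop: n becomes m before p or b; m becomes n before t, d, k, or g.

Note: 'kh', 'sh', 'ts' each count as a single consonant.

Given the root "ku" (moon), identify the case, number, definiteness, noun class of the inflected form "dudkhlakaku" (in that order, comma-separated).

Segment: dud-kh-la-ka-ku.
case: ka- → locative.
number: la- → dual.
definiteness: kh- → indefinite.
noun class: dud- → class III.

locative, dual, indefinite, class III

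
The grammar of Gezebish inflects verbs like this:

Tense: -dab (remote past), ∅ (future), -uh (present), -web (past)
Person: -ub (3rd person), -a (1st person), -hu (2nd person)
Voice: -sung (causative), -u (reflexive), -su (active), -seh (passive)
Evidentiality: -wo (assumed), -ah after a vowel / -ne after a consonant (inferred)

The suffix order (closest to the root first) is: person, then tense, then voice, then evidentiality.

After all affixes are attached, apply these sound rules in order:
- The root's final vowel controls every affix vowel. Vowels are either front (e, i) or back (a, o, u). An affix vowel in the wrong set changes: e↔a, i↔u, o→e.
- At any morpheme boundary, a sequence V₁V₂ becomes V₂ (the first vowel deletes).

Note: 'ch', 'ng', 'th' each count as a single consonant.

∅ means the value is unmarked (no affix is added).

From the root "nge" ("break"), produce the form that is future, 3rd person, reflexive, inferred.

Attach person 3rd person -ub → ngeub.
tense = future: zero marking, form stays ngeub.
Attach voice reflexive -u → ngeubu.
Attach evidentiality inferred -ah (after vowel 'u') → ngeubuah.
Apply vowel harmony: ngeubuah → ngeibieh.
Apply vowel deletion: ngeibieh → ngibeh.

ngibeh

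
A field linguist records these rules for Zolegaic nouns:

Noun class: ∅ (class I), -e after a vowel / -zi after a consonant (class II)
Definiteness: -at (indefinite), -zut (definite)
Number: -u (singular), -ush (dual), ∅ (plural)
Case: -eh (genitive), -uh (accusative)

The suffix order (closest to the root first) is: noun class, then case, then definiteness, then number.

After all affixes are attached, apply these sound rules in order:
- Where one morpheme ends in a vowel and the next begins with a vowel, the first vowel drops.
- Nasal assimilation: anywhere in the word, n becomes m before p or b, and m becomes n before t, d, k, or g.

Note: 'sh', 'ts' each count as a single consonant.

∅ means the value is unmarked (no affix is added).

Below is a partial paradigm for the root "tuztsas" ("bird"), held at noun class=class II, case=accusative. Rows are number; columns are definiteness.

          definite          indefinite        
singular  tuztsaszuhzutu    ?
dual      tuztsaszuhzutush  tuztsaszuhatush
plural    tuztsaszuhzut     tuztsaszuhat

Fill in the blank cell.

Attach noun class class II -zi (after consonant 's') → tuztsaszi.
Attach case accusative -uh → tuztsasziuh.
Attach definiteness indefinite -at → tuztsasziuhat.
Attach number singular -u → tuztsasziuhatu.
Apply vowel deletion: tuztsasziuhatu → tuztsaszuhatu.
Nasal assimilation: no change.

tuztsaszuhatu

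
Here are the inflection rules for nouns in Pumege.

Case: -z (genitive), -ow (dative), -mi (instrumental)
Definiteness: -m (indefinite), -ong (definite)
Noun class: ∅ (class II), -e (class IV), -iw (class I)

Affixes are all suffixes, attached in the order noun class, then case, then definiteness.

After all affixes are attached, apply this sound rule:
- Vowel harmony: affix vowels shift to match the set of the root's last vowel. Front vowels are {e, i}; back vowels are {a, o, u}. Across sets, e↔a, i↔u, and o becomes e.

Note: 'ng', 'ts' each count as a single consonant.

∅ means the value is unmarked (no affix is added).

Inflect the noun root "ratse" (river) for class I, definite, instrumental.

ratseiwmieng

Attach noun class class I -iw → ratseiw.
Attach case instrumental -mi → ratseiwmi.
Attach definiteness definite -ong → ratseiwmiong.
Apply vowel harmony: ratseiwmiong → ratseiwmieng.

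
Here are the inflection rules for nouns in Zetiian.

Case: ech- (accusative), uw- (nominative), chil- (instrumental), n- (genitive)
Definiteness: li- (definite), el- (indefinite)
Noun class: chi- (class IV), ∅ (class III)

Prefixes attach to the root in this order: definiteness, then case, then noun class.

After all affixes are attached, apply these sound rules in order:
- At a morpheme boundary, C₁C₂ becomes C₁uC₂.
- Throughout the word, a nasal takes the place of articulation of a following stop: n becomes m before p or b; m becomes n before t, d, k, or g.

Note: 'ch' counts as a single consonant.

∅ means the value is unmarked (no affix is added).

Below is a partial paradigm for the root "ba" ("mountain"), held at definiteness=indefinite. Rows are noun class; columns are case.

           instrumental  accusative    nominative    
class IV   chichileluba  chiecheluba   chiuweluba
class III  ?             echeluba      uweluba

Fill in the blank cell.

Attach definiteness indefinite el- → elba.
Attach case instrumental chil- → chilelba.
noun class = class III: zero marking, form stays chilelba.
Apply epenthesis: chilelba → chileluba.
Nasal assimilation: no change.

chileluba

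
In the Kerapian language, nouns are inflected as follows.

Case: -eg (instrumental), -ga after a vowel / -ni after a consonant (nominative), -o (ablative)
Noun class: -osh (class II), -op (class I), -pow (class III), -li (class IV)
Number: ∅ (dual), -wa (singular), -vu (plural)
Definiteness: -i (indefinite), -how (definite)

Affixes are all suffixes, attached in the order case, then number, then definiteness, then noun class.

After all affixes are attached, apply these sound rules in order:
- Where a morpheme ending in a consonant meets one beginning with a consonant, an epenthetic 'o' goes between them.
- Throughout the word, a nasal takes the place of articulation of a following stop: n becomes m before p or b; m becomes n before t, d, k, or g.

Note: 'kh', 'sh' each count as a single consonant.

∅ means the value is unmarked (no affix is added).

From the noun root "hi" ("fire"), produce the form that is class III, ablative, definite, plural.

hiovuhowopow

Attach case ablative -o → hio.
Attach number plural -vu → hiovu.
Attach definiteness definite -how → hiovuhow.
Attach noun class class III -pow → hiovuhowpow.
Apply epenthesis: hiovuhowpow → hiovuhowopow.
Nasal assimilation: no change.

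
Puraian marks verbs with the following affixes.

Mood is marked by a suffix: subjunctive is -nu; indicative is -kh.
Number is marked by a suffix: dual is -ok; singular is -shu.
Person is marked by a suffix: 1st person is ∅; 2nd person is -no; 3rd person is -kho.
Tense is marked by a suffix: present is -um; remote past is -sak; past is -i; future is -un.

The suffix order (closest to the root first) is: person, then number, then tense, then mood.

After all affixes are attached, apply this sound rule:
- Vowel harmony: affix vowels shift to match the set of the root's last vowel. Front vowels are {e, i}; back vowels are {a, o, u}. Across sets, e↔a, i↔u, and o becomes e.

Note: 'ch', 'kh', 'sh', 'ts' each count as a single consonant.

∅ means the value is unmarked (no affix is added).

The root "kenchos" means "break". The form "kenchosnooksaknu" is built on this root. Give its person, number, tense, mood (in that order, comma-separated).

Segment: kenchos-no-ok-sak-nu.
person: -no → 2nd person.
number: -ok → dual.
tense: -sak → remote past.
mood: -nu → subjunctive.

2nd person, dual, remote past, subjunctive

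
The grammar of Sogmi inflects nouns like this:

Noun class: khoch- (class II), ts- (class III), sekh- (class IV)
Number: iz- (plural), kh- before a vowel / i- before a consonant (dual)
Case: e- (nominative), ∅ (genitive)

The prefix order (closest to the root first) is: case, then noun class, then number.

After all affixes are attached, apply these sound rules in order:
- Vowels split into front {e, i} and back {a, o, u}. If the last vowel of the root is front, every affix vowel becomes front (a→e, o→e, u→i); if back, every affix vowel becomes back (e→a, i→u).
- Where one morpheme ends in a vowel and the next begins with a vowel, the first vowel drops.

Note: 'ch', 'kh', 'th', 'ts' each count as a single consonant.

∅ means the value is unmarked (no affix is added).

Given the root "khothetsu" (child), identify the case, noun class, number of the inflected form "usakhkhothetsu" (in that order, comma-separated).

genitive, class IV, dual

Segment: i-sekh-khothetsu.
case: ∅ → genitive.
noun class: sekh- → class IV.
number: kh/i- → dual.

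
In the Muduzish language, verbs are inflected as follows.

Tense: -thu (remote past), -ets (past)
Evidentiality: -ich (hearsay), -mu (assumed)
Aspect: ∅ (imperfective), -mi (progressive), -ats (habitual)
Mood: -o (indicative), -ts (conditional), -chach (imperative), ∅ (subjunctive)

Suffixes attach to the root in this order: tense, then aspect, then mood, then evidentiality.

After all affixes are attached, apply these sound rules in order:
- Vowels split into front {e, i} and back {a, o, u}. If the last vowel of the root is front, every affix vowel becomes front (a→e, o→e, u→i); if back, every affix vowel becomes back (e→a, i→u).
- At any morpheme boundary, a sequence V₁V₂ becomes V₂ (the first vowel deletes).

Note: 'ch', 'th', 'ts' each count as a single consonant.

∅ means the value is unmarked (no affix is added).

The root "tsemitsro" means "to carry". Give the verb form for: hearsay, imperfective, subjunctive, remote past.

tsemitsrothuch

Attach tense remote past -thu → tsemitsrothu.
aspect = imperfective: zero marking, form stays tsemitsrothu.
mood = subjunctive: zero marking, form stays tsemitsrothu.
Attach evidentiality hearsay -ich → tsemitsrothuich.
Apply vowel harmony: tsemitsrothuich → tsemitsrothuuch.
Apply vowel deletion: tsemitsrothuuch → tsemitsrothuch.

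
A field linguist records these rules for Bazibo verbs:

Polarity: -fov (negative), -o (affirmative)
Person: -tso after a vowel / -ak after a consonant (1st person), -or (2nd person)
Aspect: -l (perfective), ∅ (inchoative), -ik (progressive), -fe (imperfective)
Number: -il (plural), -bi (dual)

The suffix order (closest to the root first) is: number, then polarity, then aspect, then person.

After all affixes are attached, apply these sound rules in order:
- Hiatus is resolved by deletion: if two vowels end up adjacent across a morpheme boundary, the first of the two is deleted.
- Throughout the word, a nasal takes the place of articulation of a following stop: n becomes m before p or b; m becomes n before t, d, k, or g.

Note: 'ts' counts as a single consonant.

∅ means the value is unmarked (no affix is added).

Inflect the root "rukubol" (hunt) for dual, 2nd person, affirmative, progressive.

rukubolbikor

Attach number dual -bi → rukubolbi.
Attach polarity affirmative -o → rukubolbio.
Attach aspect progressive -ik → rukubolbioik.
Attach person 2nd person -or → rukubolbioikor.
Apply vowel deletion: rukubolbioikor → rukubolbikor.
Nasal assimilation: no change.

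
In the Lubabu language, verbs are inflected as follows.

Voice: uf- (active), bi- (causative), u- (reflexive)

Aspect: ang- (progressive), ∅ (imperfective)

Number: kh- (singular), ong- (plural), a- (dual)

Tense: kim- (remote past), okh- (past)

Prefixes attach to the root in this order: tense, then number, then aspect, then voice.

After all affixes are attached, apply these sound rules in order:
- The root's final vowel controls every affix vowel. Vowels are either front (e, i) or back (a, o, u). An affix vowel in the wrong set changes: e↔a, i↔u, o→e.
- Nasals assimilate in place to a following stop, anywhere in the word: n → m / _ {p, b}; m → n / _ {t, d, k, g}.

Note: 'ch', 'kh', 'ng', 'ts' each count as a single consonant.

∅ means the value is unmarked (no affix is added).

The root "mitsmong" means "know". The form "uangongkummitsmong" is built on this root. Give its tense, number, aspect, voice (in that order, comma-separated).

Segment: u-ang-ong-kim-mitsmong.
tense: kim- → remote past.
number: ong- → plural.
aspect: ang- → progressive.
voice: u- → reflexive.

remote past, plural, progressive, reflexive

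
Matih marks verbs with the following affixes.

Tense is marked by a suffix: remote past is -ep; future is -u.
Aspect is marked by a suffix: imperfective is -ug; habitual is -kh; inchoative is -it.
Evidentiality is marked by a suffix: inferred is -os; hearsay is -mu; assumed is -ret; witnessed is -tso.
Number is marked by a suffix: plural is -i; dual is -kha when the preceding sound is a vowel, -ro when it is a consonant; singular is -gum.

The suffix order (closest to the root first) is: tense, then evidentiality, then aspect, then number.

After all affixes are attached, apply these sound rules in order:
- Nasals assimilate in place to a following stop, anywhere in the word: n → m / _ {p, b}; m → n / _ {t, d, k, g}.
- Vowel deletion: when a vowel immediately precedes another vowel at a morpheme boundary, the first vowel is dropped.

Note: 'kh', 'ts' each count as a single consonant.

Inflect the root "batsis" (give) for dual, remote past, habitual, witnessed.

batsiseptsokhro

Attach tense remote past -ep → batsisep.
Attach evidentiality witnessed -tso → batsiseptso.
Attach aspect habitual -kh → batsiseptsokh.
Attach number dual -ro (after consonant 'kh') → batsiseptsokhro.
Nasal assimilation: no change.
Vowel deletion: no change.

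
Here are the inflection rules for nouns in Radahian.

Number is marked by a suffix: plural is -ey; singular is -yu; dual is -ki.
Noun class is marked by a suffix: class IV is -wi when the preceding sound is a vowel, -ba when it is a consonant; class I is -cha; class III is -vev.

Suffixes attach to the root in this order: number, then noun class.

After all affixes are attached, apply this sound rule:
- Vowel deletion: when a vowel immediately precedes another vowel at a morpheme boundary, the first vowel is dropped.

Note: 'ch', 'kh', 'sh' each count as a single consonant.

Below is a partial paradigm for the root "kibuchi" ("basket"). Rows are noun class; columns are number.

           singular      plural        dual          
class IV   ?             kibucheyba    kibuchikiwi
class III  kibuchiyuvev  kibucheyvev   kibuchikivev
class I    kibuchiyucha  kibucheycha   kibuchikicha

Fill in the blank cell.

Attach number singular -yu → kibuchiyu.
Attach noun class class IV -wi (after vowel 'u') → kibuchiyuwi.
Vowel deletion: no change.

kibuchiyuwi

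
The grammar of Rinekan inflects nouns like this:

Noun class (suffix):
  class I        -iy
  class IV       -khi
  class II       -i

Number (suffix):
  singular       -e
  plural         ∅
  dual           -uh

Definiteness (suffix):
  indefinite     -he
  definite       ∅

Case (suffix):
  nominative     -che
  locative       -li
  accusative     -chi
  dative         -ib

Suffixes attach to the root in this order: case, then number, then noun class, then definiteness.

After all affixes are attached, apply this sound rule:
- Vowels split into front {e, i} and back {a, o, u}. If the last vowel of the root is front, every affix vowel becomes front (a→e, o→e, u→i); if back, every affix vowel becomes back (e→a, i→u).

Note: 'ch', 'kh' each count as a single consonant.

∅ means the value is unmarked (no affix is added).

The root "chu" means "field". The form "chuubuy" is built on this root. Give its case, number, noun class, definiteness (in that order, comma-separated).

dative, plural, class I, definite

Segment: chu-ib-iy.
case: -ib → dative.
number: ∅ → plural.
noun class: -iy → class I.
definiteness: ∅ → definite.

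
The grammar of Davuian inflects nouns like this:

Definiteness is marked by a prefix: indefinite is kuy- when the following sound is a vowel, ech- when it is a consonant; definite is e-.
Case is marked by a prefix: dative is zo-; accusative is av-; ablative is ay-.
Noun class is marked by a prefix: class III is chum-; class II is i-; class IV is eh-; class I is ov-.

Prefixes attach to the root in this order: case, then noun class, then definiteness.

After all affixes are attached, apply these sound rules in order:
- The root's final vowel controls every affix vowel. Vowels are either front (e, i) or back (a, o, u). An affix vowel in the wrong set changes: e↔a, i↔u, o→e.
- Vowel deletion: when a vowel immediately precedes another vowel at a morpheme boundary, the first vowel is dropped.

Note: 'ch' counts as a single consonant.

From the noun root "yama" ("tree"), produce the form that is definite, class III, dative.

achumzoyama

Attach case dative zo- → zoyama.
Attach noun class class III chum- → chumzoyama.
Attach definiteness definite e- → echumzoyama.
Apply vowel harmony: echumzoyama → achumzoyama.
Vowel deletion: no change.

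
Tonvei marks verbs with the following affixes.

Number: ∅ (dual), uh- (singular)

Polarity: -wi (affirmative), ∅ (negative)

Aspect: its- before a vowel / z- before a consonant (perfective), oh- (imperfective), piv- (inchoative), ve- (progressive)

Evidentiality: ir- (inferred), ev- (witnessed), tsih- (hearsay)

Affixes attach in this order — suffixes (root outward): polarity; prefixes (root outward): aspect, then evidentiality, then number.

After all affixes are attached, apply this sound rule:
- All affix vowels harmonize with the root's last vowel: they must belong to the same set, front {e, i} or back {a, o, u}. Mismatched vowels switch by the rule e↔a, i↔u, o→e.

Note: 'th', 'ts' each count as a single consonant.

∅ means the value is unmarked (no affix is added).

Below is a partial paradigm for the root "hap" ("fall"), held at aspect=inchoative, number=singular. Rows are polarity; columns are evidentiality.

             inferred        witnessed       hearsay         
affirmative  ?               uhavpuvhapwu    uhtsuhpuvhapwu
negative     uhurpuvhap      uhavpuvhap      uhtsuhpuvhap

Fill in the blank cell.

Attach aspect inchoative piv- → pivhap.
Attach evidentiality inferred ir- → irpivhap.
Attach number singular uh- → uhirpivhap.
Attach polarity affirmative -wi → uhirpivhapwi.
Apply vowel harmony: uhirpivhapwi → uhurpuvhapwu.

uhurpuvhapwu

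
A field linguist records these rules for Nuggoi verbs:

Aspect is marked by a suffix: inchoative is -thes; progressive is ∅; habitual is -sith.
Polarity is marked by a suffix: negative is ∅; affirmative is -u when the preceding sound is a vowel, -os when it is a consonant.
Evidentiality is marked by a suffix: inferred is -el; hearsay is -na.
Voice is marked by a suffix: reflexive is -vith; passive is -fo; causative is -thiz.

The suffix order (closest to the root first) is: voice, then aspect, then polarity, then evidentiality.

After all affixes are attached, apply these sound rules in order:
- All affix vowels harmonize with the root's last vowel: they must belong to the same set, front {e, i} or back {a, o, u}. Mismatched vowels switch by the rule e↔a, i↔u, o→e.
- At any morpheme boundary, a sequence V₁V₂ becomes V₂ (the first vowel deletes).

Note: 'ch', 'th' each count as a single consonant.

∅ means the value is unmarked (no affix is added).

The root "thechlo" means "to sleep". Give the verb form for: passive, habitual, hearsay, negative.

Attach voice passive -fo → thechlofo.
Attach aspect habitual -sith → thechlofosith.
polarity = negative: zero marking, form stays thechlofosith.
Attach evidentiality hearsay -na → thechlofosithna.
Apply vowel harmony: thechlofosithna → thechlofosuthna.
Vowel deletion: no change.

thechlofosuthna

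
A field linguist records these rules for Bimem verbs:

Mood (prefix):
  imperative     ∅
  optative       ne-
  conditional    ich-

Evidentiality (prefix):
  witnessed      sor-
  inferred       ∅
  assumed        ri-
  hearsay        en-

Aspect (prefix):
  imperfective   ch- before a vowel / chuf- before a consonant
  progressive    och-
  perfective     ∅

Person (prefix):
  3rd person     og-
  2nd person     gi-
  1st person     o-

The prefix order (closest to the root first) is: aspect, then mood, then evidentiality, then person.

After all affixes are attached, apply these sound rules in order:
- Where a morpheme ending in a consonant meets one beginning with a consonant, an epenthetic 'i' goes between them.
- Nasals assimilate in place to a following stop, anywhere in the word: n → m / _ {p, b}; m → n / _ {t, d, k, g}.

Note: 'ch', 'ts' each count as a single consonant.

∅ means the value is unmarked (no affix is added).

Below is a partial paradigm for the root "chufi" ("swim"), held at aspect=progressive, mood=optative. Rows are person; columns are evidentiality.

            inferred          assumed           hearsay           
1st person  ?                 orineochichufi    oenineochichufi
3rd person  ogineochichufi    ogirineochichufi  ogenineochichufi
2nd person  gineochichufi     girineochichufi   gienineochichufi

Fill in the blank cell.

Attach aspect progressive och- → ochchufi.
Attach mood optative ne- → neochchufi.
evidentiality = inferred: zero marking, form stays neochchufi.
Attach person 1st person o- → oneochchufi.
Apply epenthesis: oneochchufi → oneochichufi.
Nasal assimilation: no change.

oneochichufi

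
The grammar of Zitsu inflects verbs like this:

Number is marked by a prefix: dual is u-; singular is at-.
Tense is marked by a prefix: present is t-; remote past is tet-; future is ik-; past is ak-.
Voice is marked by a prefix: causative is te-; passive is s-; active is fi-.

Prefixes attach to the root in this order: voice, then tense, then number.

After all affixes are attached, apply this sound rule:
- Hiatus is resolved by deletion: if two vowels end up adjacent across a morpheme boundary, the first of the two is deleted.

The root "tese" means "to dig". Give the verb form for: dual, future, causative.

iktetese

Attach voice causative te- → tetese.
Attach tense future ik- → iktetese.
Attach number dual u- → uiktetese.
Apply vowel deletion: uiktetese → iktetese.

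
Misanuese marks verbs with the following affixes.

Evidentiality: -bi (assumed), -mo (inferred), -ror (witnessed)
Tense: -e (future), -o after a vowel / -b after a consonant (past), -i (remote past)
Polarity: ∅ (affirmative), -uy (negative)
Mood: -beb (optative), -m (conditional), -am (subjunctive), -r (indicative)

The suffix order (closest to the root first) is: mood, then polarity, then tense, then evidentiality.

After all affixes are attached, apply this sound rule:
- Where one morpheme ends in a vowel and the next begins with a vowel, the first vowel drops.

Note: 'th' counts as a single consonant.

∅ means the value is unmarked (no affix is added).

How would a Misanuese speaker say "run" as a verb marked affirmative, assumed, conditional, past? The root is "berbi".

berbimbbi

Attach mood conditional -m → berbim.
polarity = affirmative: zero marking, form stays berbim.
Attach tense past -b (after consonant 'm') → berbimb.
Attach evidentiality assumed -bi → berbimbbi.
Vowel deletion: no change.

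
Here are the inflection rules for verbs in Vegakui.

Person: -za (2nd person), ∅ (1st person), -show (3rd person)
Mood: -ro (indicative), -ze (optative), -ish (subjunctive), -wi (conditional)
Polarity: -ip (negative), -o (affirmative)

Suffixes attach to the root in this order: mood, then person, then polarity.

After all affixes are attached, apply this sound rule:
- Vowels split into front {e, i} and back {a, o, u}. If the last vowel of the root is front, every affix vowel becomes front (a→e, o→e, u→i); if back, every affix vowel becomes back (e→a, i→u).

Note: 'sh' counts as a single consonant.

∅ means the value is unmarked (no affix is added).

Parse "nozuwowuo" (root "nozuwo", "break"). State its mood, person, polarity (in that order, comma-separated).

conditional, 1st person, affirmative

Segment: nozuwo-wi-o.
mood: -wi → conditional.
person: ∅ → 1st person.
polarity: -o → affirmative.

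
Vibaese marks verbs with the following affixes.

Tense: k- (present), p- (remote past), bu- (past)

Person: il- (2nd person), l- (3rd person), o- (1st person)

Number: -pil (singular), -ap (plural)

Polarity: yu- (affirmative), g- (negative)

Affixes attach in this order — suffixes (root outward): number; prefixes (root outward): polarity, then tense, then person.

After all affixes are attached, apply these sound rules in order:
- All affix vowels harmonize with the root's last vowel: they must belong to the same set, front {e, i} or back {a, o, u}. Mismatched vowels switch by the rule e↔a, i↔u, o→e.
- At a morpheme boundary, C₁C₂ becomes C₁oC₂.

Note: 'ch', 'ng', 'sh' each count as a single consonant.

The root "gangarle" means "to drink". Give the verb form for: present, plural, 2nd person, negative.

Attach polarity negative g- → ggangarle.
Attach tense present k- → kggangarle.
Attach number plural -ap → kggangarleap.
Attach person 2nd person il- → ilkggangarleap.
Apply vowel harmony: ilkggangarleap → ilkggangarleep.
Apply epenthesis: ilkggangarleep → ilokogogangarleep.

ilokogogangarleep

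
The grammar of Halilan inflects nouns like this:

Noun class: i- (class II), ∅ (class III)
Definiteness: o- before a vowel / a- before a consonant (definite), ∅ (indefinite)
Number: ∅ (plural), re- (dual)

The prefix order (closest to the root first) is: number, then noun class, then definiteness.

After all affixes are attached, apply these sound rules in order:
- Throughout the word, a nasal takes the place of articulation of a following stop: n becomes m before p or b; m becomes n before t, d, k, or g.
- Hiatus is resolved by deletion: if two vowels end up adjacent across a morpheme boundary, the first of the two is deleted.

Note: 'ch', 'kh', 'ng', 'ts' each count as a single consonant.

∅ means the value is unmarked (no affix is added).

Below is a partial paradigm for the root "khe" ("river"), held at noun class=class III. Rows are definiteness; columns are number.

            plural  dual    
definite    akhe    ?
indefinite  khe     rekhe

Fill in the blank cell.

arekhe

Attach number dual re- → rekhe.
noun class = class III: zero marking, form stays rekhe.
Attach definiteness definite a- (before consonant 'r') → arekhe.
Nasal assimilation: no change.
Vowel deletion: no change.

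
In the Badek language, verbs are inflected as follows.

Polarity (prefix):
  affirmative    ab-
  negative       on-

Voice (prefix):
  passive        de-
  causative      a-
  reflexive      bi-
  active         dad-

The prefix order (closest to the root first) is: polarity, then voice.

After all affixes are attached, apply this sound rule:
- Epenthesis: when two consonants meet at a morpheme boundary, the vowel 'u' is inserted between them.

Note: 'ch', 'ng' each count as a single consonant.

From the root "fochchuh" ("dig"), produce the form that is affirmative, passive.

deabufochchuh

Attach polarity affirmative ab- → abfochchuh.
Attach voice passive de- → deabfochchuh.
Apply epenthesis: deabfochchuh → deabufochchuh.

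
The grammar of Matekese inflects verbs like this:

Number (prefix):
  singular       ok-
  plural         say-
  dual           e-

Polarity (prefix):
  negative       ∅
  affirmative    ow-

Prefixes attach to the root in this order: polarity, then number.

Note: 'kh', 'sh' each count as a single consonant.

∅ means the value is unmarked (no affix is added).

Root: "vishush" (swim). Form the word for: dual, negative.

polarity = negative: zero marking, form stays vishush.
Attach number dual e- → evishush.

evishush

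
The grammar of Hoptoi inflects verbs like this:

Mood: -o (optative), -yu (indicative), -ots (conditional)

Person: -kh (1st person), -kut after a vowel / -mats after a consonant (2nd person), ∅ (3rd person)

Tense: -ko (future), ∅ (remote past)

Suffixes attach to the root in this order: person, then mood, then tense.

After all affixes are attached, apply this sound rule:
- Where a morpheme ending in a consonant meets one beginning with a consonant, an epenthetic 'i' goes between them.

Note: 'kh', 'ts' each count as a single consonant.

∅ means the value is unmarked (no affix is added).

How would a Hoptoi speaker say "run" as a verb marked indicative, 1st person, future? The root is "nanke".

Attach person 1st person -kh → nankekh.
Attach mood indicative -yu → nankekhyu.
Attach tense future -ko → nankekhyuko.
Apply epenthesis: nankekhyuko → nankekhiyuko.

nankekhiyuko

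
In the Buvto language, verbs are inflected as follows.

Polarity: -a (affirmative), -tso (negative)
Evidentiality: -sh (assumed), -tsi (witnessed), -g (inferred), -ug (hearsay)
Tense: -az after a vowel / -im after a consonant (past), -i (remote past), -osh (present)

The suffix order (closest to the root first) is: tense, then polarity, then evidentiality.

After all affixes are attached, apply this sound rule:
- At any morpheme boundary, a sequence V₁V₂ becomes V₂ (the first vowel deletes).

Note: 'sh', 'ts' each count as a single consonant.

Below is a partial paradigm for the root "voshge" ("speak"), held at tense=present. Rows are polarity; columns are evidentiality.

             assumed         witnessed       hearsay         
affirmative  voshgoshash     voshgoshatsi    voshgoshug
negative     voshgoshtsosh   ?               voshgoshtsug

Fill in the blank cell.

voshgoshtsotsi

Attach tense present -osh → voshgeosh.
Attach polarity negative -tso → voshgeoshtso.
Attach evidentiality witnessed -tsi → voshgeoshtsotsi.
Apply vowel deletion: voshgeoshtsotsi → voshgoshtsotsi.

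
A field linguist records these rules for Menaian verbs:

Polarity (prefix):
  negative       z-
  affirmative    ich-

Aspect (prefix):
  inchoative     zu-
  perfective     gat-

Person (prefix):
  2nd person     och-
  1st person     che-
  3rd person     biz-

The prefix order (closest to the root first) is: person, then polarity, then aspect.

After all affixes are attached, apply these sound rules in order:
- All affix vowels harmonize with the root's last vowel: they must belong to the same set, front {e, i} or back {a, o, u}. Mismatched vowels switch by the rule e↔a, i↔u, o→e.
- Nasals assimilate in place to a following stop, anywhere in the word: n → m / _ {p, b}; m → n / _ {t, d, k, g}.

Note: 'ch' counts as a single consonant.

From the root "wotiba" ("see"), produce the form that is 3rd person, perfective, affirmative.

gatuchbuzwotiba

Attach person 3rd person biz- → bizwotiba.
Attach polarity affirmative ich- → ichbizwotiba.
Attach aspect perfective gat- → gatichbizwotiba.
Apply vowel harmony: gatichbizwotiba → gatuchbuzwotiba.
Nasal assimilation: no change.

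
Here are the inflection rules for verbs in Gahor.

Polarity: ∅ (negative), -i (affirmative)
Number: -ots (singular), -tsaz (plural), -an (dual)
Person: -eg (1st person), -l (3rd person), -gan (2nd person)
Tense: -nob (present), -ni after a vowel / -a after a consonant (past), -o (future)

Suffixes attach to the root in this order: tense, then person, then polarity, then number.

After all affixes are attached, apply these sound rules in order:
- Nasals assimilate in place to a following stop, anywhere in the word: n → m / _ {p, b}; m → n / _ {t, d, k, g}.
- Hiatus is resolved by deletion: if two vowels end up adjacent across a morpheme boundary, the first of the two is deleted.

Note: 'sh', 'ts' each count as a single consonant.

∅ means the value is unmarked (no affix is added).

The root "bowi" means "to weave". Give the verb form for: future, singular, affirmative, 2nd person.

bowoganots

Attach tense future -o → bowio.
Attach person 2nd person -gan → bowiogan.
Attach polarity affirmative -i → bowiogani.
Attach number singular -ots → bowioganiots.
Nasal assimilation: no change.
Apply vowel deletion: bowioganiots → bowoganots.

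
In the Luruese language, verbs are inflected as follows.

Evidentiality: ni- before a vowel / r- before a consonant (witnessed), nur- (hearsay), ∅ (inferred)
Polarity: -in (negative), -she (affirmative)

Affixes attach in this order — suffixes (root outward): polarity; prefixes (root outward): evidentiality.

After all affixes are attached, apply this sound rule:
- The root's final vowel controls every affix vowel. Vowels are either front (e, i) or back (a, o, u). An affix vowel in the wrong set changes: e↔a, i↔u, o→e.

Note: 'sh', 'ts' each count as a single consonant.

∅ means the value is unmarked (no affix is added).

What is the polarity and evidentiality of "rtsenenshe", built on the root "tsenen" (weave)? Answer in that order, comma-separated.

affirmative, witnessed

Segment: r-tsenen-she.
polarity: -she → affirmative.
evidentiality: ni/r- → witnessed.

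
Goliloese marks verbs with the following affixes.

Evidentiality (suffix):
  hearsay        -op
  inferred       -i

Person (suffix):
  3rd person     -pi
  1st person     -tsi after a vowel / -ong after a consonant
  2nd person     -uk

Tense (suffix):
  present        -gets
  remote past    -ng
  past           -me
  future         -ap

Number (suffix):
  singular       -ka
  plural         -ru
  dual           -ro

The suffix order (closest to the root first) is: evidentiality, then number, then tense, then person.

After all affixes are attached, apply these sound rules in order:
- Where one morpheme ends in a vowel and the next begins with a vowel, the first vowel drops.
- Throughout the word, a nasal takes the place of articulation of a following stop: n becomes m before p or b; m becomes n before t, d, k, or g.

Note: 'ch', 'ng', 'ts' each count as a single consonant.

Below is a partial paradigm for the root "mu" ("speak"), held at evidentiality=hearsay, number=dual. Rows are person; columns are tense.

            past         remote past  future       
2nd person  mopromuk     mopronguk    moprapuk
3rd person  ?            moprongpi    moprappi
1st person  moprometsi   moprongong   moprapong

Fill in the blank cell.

Attach evidentiality hearsay -op → muop.
Attach number dual -ro → muopro.
Attach tense past -me → muoprome.
Attach person 3rd person -pi → muopromepi.
Apply vowel deletion: muopromepi → mopromepi.
Nasal assimilation: no change.

mopromepi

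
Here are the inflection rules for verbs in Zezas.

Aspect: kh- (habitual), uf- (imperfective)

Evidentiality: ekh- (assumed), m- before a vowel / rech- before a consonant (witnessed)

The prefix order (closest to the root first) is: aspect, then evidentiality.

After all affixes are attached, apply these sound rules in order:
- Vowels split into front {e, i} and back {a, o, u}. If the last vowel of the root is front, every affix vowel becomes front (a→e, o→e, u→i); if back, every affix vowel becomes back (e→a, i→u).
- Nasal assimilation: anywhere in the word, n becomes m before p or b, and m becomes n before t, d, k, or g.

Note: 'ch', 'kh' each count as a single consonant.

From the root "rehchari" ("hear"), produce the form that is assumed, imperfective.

ekhifrehchari

Attach aspect imperfective uf- → ufrehchari.
Attach evidentiality assumed ekh- → ekhufrehchari.
Apply vowel harmony: ekhufrehchari → ekhifrehchari.
Nasal assimilation: no change.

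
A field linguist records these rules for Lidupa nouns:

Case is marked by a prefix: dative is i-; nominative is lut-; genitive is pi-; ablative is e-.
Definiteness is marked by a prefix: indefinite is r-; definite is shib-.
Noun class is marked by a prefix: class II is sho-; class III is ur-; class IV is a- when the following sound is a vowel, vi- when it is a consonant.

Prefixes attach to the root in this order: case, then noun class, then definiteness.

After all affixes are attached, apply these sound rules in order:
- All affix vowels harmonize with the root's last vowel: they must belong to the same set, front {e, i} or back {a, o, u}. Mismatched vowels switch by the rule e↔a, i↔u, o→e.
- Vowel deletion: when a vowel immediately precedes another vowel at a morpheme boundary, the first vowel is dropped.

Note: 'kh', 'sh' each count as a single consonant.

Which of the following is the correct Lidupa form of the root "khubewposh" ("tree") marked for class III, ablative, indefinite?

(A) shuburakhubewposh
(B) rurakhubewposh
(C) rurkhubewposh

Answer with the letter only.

B

Attach case ablative e- → ekhubewposh.
Attach noun class class III ur- → urekhubewposh.
Attach definiteness indefinite r- → rurekhubewposh.
Apply vowel harmony: rurekhubewposh → rurakhubewposh.
Vowel deletion: no change.
So the correct form is rurakhubewposh, option (B).
(C) rurkhubewposh is wrong: it has the affixes in the wrong order.
(A) shuburakhubewposh is wrong: it uses definite instead of indefinite for definiteness.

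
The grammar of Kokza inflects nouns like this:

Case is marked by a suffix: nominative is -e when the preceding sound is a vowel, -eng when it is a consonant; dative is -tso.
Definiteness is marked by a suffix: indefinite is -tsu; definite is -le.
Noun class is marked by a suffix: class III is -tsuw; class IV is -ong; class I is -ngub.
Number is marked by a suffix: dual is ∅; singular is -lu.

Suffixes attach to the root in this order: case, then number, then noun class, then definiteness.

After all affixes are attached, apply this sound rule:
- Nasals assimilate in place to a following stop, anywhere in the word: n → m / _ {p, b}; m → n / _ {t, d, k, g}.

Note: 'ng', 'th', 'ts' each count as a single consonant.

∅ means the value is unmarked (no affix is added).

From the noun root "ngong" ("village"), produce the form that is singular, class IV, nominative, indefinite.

ngongengluongtsu

Attach case nominative -eng (after consonant 'ng') → ngongeng.
Attach number singular -lu → ngongenglu.
Attach noun class class IV -ong → ngongengluong.
Attach definiteness indefinite -tsu → ngongengluongtsu.
Nasal assimilation: no change.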